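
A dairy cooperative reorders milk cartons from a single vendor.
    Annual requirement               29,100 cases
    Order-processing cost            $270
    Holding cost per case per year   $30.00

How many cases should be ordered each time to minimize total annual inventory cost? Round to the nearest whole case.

2DS/H = 2·29,100·270/30 = 523,800.00
EOQ = √523,800.00 ≈ 723.74

724 cases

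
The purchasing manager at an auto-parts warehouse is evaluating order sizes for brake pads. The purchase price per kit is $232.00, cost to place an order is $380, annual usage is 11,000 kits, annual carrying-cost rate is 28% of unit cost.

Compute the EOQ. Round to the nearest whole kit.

359 kits

Carrying cost H = $232 × 28% = $64.9600/kit/yr
Optimal lot size Q* = (2 × 11,000 × $380 / $64.96)^½ ≈ 358.74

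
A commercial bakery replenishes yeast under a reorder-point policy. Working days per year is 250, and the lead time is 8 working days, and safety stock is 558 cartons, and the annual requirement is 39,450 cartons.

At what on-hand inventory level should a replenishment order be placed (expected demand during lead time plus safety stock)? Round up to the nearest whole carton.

1,821 cartons

Daily demand d = 39,450 / 250 = 157.800 cartons/day
Demand during lead time = 157.800 × 8 = 1,262.40
Reorder point = 1,262.40 + 558 = 1,820.40 → round up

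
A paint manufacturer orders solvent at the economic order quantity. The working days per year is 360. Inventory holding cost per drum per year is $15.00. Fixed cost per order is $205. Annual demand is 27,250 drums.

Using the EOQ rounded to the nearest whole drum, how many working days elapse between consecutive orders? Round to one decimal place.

11.4 days

2DS/H = 2·27,250·205/15 = 744,833.33
EOQ = √744,833.33 ≈ 863.04 → Q = 863 drums
Cycle time = (working days × Q)/D = (360 × 863) / 27,250 = 11.401 days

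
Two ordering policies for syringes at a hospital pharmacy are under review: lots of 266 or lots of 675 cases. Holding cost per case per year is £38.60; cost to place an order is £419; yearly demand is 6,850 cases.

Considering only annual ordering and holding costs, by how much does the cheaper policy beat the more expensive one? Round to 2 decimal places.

Annual cost at Q: ordering D·S/Q plus holding Q·H/2.
TC(266) = (6,850/266)×419 + (266/2)×38.6 = £15,923.84
TC(675) = (6,850/675)×419 + (675/2)×38.6 = £17,279.57
Lots of 266 are cheaper by £1,355.74.

£1,355.74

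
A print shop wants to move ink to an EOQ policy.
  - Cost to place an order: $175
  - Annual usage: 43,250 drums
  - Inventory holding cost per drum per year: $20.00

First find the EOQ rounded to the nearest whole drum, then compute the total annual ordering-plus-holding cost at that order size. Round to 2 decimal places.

2DS/H = 2·43,250·175/20 = 756,875.00
EOQ = √756,875.00 ≈ 869.99 → Q = 870 drums
Annual ordering cost = (D/Q)·S = (43,250/870) × 175 = $8,699.71
Annual holding cost  = (Q/2)·H = (870/2) × 20 = $8,700.00
Total = $8,699.71 + $8,700.00 = $17,399.71

$17,399.71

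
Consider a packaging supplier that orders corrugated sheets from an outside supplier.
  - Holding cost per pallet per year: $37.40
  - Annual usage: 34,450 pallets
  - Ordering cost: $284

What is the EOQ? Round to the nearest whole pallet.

Optimal lot size Q* = (2 × 34,450 × $284 / $37.4)^½ ≈ 723.32

723 pallets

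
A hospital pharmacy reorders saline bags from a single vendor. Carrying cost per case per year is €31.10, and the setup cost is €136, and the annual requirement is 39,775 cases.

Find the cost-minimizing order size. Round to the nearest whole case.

EOQ = √(2DS/H) = √(2 × 39,775 × 136 / 31.1)
    = √(347,871.38) ≈ 589.81

590 cases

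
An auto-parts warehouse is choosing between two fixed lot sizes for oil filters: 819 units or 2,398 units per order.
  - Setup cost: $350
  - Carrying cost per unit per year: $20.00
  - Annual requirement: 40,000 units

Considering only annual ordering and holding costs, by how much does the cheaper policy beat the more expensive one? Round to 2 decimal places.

TC(Q) = (D/Q)S + (Q/2)H
TC(819) = (40,000/819)×350 + (819/2)×20 = $25,284.02
TC(2,398) = (40,000/2,398)×350 + (2,398/2)×20 = $29,818.20
|ΔTC| = |$25,284.02 − $29,818.20| = $4,534.18

$4,534.18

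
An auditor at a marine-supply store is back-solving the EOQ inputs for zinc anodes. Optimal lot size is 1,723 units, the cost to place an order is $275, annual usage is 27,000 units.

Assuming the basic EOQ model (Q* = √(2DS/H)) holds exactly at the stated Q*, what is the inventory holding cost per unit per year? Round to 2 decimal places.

From Q* = √(2DS/H) ⇒ Q*² = 2DS/H.
H = 2DS / Q² = 2 × 27,000 × 275 / 1,723² = 5.0021

$5.00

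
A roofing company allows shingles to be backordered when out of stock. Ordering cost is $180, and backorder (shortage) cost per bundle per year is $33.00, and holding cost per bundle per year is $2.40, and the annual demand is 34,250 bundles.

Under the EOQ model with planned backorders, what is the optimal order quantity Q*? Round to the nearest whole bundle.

Basic EOQ = √(2·34,250·180/2.4) = 2,266.605
Backorder adjustment √((H+b)/b) = √((2.4+33)/33) = 1.0357
Q* = 2,266.605 × 1.0357 ≈ 2,347.58

2,348 bundles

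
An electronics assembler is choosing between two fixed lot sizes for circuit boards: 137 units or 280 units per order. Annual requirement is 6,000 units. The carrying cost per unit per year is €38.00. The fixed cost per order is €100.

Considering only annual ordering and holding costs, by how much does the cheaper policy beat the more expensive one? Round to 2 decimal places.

For each Q, cost = (D/Q)·S + (Q/2)·H.
TC(137) = (6,000/137)×100 + (137/2)×38 = €6,982.56
TC(280) = (6,000/280)×100 + (280/2)×38 = €7,462.86
Lots of 137 are cheaper by €480.30.

€480.30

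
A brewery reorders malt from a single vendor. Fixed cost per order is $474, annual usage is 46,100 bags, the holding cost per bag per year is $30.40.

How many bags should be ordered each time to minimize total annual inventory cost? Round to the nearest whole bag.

2DS/H = 2·46,100·474/30.4 = 1,437,592.11
EOQ = √1,437,592.11 ≈ 1,199.00

1,199 bags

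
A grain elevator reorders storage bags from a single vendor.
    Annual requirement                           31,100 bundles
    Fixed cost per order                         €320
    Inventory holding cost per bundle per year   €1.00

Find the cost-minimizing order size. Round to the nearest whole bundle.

4,461 bundles

Q* = √(2·D·S / H) = √(2·31,100·320 / 1) = √19,904,000.0 ≈ 4,461.39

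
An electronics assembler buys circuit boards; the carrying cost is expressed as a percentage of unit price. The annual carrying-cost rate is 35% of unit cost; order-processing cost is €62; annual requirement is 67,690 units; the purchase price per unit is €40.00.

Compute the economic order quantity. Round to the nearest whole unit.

774 units

Holding cost per unit per year: H = 35% × €40 = €14.0000
EOQ = √(2DS/H) = √(2 × 67,690 × 62 / 14)
    = √(599,540.00) ≈ 774.30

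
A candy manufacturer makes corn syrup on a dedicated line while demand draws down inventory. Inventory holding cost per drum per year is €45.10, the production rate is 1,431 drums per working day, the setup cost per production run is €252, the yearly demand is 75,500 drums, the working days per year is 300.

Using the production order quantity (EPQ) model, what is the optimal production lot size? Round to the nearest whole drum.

1,012 drums

d = 75,500/300 = 251.6667 drums/day;  effective holding cost H(1 − d/p) = 45.1·(1 − 251.6667/1431) = 37.16837
Q* = √(2DS / H_eff) = √(2·75,500·252 / 37.16837) ≈ 1,011.82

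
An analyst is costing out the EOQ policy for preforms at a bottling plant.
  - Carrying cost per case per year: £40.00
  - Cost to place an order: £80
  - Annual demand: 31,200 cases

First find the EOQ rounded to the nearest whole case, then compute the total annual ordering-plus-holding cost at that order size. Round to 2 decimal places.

£14,130.82

Optimal lot size Q* = (2 × 31,200 × £80 / £40)^½ ≈ 353.27 → Q = 353 cases
Orders/yr = 31,200/353 = 88.385; ordering cost = 88.385 × £80 = £7,070.82
Average inventory = 353/2 = 176.5; holding cost = 176.5 × £40 = £7,060.00
Total = £7,070.82 + £7,060.00 = £14,130.82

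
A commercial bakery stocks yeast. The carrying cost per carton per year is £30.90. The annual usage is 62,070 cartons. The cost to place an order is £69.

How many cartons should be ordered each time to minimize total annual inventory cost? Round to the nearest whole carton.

527 cartons

2DS/H = 2·62,070·69/30.9 = 277,205.83
EOQ = √277,205.83 ≈ 526.50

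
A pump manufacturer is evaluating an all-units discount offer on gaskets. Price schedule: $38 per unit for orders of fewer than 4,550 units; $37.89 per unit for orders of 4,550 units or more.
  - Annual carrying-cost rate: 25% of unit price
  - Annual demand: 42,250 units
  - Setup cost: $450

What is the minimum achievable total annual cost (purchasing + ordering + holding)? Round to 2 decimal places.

H₁ = 25%×$38 = $9.5000;  H₂ = 25%×$37.89 = $9.4725
EOQ₁ = √(2×42,250×450/9.5000) = 2,000.66  (< 4,550, feasible at tier 1)
EOQ₂ = √(2×42,250×450/9.4725) = 2,003.56  (< 4,550 → use Q = 4,550 at tier-2 price)
TC(tier 1 (EOQ₁), Q≈2,000.7) = $1,624,506.25
TC(tier 2, Q≈4,550.0) = $1,626,581.01
Minimum at tier 1 (EOQ₁): $1,624,506.25

$1,624,506.25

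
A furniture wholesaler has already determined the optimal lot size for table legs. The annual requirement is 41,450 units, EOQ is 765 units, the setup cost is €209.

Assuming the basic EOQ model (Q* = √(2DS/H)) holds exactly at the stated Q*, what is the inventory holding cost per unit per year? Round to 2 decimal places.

EOQ relation: Q² = 2DS/H, so rearrange for the unknown.
H = 2DS / Q² = 2 × 41,450 × 209 / 765² = 29.6059

€29.61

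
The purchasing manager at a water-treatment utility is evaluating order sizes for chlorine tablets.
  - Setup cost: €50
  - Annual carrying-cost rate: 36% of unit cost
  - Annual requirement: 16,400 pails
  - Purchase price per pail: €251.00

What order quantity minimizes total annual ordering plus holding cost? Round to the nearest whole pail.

Carrying cost H = €251 × 36% = €90.3600/pail/yr
Q* = √(2·D·S / H) = √(2·16,400·50 / 90.36) = √18,149.6 ≈ 134.72

135 pails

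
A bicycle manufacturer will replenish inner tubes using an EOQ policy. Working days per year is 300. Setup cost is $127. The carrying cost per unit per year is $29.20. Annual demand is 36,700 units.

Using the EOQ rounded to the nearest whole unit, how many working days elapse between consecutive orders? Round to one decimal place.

Q* = √(2·D·S / H) = √(2·36,700·127 / 29.2) = √319,239.7 ≈ 565.01 → Q = 565 units
T = Q/D × 300 days = 565/36,700 × 300 = 4.619 days

4.6 days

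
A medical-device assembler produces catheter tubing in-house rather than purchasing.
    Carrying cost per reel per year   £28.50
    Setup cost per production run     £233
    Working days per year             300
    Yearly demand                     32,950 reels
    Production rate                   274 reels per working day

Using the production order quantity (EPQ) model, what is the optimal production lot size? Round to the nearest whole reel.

948 reels

d = 32,950/300 = 109.8333 reels/day;  effective holding cost H(1 − d/p) = 28.5·(1 − 109.8333/274) = 17.07573
Q* = √(2DS / H_eff) = √(2·32,950·233 / 17.07573) ≈ 948.27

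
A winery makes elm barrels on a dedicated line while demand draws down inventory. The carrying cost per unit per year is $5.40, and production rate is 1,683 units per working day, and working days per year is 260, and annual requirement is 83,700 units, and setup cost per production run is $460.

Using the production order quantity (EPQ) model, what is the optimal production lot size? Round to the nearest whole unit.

4,199 units

Daily demand d = 83,700/260 = 321.923; p = 1683; 1 − d/p = 0.80872
EPQ = √(2DS / (H(1 − d/p)))
    = √(2 × 83,700 × 460 / (5.4 × 0.80872)) ≈ 4,199.14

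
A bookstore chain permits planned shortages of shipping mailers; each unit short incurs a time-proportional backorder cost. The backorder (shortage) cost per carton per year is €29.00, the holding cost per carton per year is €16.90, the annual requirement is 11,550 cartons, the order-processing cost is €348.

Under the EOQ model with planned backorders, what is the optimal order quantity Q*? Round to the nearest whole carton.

868 cartons

Q* = √(2DS/H) · √((H + b)/b)
   = √(2 × 11,550 × 348 / 16.9) · √((16.9 + 29) / 29)
   = 689.687 × 1.2581 ≈ 867.68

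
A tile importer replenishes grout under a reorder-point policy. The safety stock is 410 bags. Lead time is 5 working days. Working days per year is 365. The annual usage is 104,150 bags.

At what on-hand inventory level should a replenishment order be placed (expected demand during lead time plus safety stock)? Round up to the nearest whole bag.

1,837 bags

Daily demand d = 104,150 / 365 = 285.342 bags/day
Demand during lead time = 285.342 × 5 = 1,426.71
Reorder point = 1,426.71 + 410 = 1,836.71 → round up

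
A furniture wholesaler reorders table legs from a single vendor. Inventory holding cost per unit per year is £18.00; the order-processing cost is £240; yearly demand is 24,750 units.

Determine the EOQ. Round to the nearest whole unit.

812 units

2DS/H = 2·24,750·240/18 = 660,000.00
EOQ = √660,000.00 ≈ 812.40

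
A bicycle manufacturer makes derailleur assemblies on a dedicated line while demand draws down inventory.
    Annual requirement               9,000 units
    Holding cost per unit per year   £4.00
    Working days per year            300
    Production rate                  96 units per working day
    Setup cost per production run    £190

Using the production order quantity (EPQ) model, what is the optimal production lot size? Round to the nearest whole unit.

d = 9,000/300 = 30.0000 units/day;  effective holding cost H(1 − d/p) = 4·(1 − 30.0000/96) = 2.75000
Q* = √(2DS / H_eff) = √(2·9,000·190 / 2.75000) ≈ 1,115.18

1,115 units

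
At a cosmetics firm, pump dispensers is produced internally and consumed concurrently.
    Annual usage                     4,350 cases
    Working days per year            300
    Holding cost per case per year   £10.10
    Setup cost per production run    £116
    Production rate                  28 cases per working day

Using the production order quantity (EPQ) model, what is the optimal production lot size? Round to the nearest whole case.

455 cases

Daily demand d = 4,350/300 = 14.500; p = 28; 1 − d/p = 0.48214
EPQ = √(2DS / (H(1 − d/p)))
    = √(2 × 4,350 × 116 / (10.1 × 0.48214)) ≈ 455.24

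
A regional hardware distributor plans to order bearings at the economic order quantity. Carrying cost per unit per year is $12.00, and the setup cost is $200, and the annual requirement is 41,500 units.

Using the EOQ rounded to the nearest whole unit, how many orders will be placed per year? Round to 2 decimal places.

Optimal lot size Q* = (2 × 41,500 × $200 / $12)^½ ≈ 1,176.15 → Q = 1,176
N = D/Q = 41,500/1,176 ≈ 35.289 orders/yr

35.29 orders per year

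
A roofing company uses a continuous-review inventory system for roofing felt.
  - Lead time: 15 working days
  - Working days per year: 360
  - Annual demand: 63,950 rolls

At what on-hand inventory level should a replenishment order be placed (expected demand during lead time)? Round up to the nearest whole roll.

2,665 rolls

Daily demand d = 63,950 / 360 = 177.639 rolls/day
Demand during lead time = 177.639 × 15 = 2,664.58
Reorder point = 2,664.58 → round up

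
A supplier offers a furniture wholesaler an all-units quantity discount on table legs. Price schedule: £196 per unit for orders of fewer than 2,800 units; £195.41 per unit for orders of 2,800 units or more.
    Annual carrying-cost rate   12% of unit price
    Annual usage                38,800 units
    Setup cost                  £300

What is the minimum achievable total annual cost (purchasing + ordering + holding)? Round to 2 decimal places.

H₁ = 12%×£196 = £23.5200;  H₂ = 12%×£195.41 = £23.4492
EOQ₁ = √(2×38,800×300/23.5200) = 994.88  (< 2,800, feasible at tier 1)
EOQ₂ = √(2×38,800×300/23.4492) = 996.39  (< 2,800 → use Q = 2,800 at tier-2 price)
TC(tier 1 (EOQ₁), Q≈994.9) = £7,628,199.69
TC(tier 2, Q≈2,800.0) = £7,618,894.02
Minimum at tier 2: £7,618,894.02

£7,618,894.02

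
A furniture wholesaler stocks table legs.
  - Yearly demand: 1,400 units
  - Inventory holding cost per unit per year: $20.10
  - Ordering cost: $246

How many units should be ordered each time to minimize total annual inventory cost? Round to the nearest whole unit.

Q* = √(2·D·S / H) = √(2·1,400·246 / 20.1) = √34,268.7 ≈ 185.12

185 units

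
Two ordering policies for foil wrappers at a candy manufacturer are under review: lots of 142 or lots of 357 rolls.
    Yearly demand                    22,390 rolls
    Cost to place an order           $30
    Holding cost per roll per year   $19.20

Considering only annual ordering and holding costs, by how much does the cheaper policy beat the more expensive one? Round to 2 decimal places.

$784.77

Annual cost at Q: ordering D·S/Q plus holding Q·H/2.
TC(142) = (22,390/142)×30 + (142/2)×19.2 = $6,093.48
TC(357) = (22,390/357)×30 + (357/2)×19.2 = $5,308.71
Cheaper: Q = 357.  Difference = $784.77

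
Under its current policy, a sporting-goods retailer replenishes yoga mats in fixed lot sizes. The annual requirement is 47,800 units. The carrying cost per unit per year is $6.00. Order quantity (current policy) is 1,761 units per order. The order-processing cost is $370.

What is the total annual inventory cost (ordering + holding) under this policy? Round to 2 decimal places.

Orders/yr = 47,800/1,761 = 27.144; ordering cost = 27.144 × $370 = $10,043.16
Average inventory = 1,761/2 = 880.5; holding cost = 880.5 × $6 = $5,283.00
Total = $10,043.16 + $5,283.00 = $15,326.16

$15,326.16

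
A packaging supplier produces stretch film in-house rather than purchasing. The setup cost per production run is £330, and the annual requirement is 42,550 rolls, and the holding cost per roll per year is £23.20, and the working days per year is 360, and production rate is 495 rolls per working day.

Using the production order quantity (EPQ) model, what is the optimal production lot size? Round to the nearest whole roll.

1,261 rolls

d = 42,550/360 = 118.1944 rolls/day;  effective holding cost H(1 − d/p) = 23.2·(1 − 118.1944/495) = 17.66038
Q* = √(2DS / H_eff) = √(2·42,550·330 / 17.66038) ≈ 1,261.02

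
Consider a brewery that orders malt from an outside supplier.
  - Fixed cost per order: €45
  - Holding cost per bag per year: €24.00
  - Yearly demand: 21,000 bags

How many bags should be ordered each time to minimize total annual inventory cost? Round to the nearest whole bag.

2DS/H = 2·21,000·45/24 = 78,750.00
EOQ = √78,750.00 ≈ 280.62

281 bags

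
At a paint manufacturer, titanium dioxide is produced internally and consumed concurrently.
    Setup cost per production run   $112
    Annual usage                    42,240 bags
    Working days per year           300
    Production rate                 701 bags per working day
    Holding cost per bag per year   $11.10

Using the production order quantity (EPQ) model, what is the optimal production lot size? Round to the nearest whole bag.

Daily demand d = 42,240/300 = 140.800; p = 701; 1 − d/p = 0.79914
EPQ = √(2DS / (H(1 − d/p)))
    = √(2 × 42,240 × 112 / (11.1 × 0.79914)) ≈ 1,032.79

1,033 bags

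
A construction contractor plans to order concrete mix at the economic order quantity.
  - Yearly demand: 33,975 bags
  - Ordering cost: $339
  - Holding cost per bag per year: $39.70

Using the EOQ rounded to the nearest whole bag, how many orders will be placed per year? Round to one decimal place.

44.6 orders per year

2DS/H = 2·33,975·339/39.7 = 580,227.96
EOQ = √580,227.96 ≈ 761.73 → Q = 762
N = D/Q = 33,975/762 ≈ 44.587 orders/yr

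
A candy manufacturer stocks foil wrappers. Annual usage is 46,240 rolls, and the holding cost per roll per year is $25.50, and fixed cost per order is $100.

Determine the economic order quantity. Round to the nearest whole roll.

602 rolls

EOQ = √(2DS/H) = √(2 × 46,240 × 100 / 25.5)
    = √(362,666.67) ≈ 602.22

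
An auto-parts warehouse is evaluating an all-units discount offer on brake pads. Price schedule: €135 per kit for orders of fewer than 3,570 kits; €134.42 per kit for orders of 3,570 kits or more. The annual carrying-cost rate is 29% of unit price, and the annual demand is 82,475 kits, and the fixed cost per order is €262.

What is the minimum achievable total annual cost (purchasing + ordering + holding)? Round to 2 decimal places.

H₁ = 29%×€135 = €39.1500;  H₂ = 29%×€134.42 = €38.9818
EOQ₁ = √(2×82,475×262/39.1500) = 1,050.66  (< 3,570, feasible at tier 1)
EOQ₂ = √(2×82,475×262/38.9818) = 1,052.92  (< 3,570 → use Q = 3,570 at tier-2 price)
TC(tier 1 (EOQ₁), Q≈1,050.7) = €11,175,258.22
TC(tier 2, Q≈3,570.0) = €11,161,924.80
Minimum at tier 2: €11,161,924.80

€11,161,924.80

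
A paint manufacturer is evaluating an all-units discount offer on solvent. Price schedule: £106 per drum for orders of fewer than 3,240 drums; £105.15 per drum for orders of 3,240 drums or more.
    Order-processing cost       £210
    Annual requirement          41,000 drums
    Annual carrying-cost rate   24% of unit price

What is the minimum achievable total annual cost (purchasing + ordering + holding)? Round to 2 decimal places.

H₁ = 24%×£106 = £25.4400;  H₂ = 24%×£105.15 = £25.2360
EOQ₁ = √(2×41,000×210/25.4400) = 822.73  (< 3,240, feasible at tier 1)
EOQ₂ = √(2×41,000×210/25.2360) = 826.05  (< 3,240 → use Q = 3,240 at tier-2 price)
TC(tier 1 (EOQ₁), Q≈822.7) = £4,366,930.28
TC(tier 2, Q≈3,240.0) = £4,354,689.73
Minimum at tier 2: £4,354,689.73

£4,354,689.73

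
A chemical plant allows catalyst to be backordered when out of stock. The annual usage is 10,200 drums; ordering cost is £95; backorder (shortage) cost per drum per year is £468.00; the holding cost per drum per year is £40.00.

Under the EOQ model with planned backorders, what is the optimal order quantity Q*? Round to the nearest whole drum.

Q* = √(2DS/H) · √((H + b)/b)
   = √(2 × 10,200 × 95 / 40) · √((40 + 468) / 468)
   = 220.114 × 1.0419 ≈ 229.33

229 drums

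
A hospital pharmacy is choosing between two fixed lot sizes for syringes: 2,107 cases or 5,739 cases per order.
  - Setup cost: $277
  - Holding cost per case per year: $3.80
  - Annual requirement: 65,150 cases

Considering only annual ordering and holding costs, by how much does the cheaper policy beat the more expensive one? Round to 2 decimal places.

$1,480.30

Annual cost at Q: ordering D·S/Q plus holding Q·H/2.
TC(2,107) = (65,150/2,107)×277 + (2,107/2)×3.8 = $12,568.35
TC(5,739) = (65,150/5,739)×277 + (5,739/2)×3.8 = $14,048.65
|ΔTC| = |$12,568.35 − $14,048.65| = $1,480.30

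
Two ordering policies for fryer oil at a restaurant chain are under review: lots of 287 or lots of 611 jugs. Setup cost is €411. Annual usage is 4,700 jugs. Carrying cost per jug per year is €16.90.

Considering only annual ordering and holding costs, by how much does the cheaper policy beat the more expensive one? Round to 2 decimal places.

Annual cost at Q: ordering D·S/Q plus holding Q·H/2.
TC(287) = (4,700/287)×411 + (287/2)×16.9 = €9,155.81
TC(611) = (4,700/611)×411 + (611/2)×16.9 = €8,324.49
Cheaper: Q = 611.  Difference = €831.32

€831.32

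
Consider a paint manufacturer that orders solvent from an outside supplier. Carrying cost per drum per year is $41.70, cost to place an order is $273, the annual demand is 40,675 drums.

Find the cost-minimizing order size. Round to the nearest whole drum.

Optimal lot size Q* = (2 × 40,675 × $273 / $41.7)^½ ≈ 729.78

730 drums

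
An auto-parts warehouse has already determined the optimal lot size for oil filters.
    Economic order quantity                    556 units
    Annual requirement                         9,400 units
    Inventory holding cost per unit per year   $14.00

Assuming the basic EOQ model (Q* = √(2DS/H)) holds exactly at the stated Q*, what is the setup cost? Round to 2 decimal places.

$230.21

Since Q* = (2DS/H)^½, squaring gives Q*²·H = 2DS.
S = Q²H / (2D) = 556² × 14 / (2 × 9,400) = 230.2077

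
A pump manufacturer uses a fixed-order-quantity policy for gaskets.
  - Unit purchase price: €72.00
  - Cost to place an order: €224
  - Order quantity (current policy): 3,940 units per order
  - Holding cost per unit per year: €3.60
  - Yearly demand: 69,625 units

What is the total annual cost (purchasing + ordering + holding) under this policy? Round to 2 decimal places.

€5,024,050.38

Annual ordering cost = (D/Q)·S = (69,625/3,940) × 224 = €3,958.38
Annual holding cost  = (Q/2)·H = (3,940/2) × 3.6 = €7,092.00
Purchase cost = D·C = 69,625 × 72 = €5,013,000.00
Total = €3,958.38 + €7,092.00 + €5,013,000.00 = €5,024,050.38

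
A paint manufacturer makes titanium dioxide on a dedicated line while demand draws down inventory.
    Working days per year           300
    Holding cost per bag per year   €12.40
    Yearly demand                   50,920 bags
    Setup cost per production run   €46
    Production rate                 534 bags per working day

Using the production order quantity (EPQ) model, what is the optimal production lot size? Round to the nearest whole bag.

Daily demand d = 50,920/300 = 169.733; p = 534; 1 − d/p = 0.68215
EPQ = √(2DS / (H(1 − d/p)))
    = √(2 × 50,920 × 46 / (12.4 × 0.68215)) ≈ 744.20

744 bags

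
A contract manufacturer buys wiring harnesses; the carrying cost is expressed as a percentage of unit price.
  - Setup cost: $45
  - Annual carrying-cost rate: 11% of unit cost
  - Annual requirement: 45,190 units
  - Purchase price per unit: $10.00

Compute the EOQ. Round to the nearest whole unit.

1,923 units

Holding cost per unit per year: H = 11% × $10 = $1.1000
EOQ = √(2DS/H) = √(2 × 45,190 × 45 / 1.1)
    = √(3,697,363.64) ≈ 1,922.85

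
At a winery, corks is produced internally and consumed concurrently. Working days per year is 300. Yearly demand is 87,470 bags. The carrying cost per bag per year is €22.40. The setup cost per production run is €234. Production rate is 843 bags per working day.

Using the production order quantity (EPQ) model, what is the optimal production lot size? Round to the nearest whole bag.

Daily demand d = 87,470/300 = 291.567; p = 843; 1 − d/p = 0.65413
EPQ = √(2DS / (H(1 − d/p)))
    = √(2 × 87,470 × 234 / (22.4 × 0.65413)) ≈ 1,671.46

1,671 bags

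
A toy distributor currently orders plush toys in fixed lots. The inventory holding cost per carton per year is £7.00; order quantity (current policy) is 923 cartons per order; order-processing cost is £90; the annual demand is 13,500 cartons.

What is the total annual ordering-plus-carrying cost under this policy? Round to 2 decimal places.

£4,546.86

Annual ordering cost = (D/Q)·S = (13,500/923) × 90 = £1,316.36
Annual holding cost  = (Q/2)·H = (923/2) × 7 = £3,230.50
Total = £1,316.36 + £3,230.50 = £4,546.86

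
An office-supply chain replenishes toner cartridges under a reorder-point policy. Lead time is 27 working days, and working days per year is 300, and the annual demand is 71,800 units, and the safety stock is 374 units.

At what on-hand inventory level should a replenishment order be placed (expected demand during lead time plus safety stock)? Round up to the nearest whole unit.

Daily demand d = 71,800 / 300 = 239.333 units/day
Demand during lead time = 239.333 × 27 = 6,462.00
Reorder point = 6,462.00 + 374 = 6,836.00 → round up

6,836 units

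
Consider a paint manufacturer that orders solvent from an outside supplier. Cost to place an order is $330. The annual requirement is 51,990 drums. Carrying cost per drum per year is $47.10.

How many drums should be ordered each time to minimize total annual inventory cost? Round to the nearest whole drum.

EOQ = √(2DS/H) = √(2 × 51,990 × 330 / 47.1)
    = √(728,522.29) ≈ 853.54

854 drums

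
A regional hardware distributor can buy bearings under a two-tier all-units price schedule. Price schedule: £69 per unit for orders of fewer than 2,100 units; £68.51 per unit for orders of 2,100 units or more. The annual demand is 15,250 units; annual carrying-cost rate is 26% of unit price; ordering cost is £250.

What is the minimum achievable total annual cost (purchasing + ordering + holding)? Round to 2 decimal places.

H₁ = 26%×£69 = £17.9400;  H₂ = 26%×£68.51 = £17.8126
EOQ₁ = √(2×15,250×250/17.9400) = 651.94  (< 2,100, feasible at tier 1)
EOQ₂ = √(2×15,250×250/17.8126) = 654.27  (< 2,100 → use Q = 2,100 at tier-2 price)
TC(tier 1 (EOQ₁), Q≈651.9) = £1,063,945.83
TC(tier 2, Q≈2,100.0) = £1,065,296.21
Minimum at tier 1 (EOQ₁): £1,063,945.83

£1,063,945.83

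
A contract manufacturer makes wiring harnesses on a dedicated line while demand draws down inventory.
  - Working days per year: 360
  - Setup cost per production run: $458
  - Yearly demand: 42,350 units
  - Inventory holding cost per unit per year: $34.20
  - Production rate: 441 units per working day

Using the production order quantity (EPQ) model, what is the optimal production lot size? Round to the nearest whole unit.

1,244 units

Daily demand d = 42,350/360 = 117.639; p = 441; 1 − d/p = 0.73325
EPQ = √(2DS / (H(1 − d/p)))
    = √(2 × 42,350 × 458 / (34.2 × 0.73325)) ≈ 1,243.76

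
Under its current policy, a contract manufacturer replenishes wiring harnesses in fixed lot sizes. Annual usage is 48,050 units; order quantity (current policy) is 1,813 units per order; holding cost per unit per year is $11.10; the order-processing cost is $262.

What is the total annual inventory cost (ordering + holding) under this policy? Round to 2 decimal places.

$17,005.94

Annual ordering cost = (D/Q)·S = (48,050/1,813) × 262 = $6,943.79
Annual holding cost  = (Q/2)·H = (1,813/2) × 11.1 = $10,062.15
Total = $6,943.79 + $10,062.15 = $17,005.94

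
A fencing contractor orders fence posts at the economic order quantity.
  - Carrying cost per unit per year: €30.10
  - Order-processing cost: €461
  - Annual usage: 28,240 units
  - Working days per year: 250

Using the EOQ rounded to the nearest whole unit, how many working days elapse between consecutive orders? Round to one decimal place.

Optimal lot size Q* = (2 × 28,240 × €461 / €30.1)^½ ≈ 930.07 → Q = 930 units
Days between orders = 250 / (D/Q) = 250 / 30.366 ≈ 8.233

8.2 days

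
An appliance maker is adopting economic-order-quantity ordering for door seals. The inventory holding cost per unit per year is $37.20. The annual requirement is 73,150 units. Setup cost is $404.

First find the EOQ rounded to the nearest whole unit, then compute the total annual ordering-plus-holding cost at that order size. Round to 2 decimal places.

Optimal lot size Q* = (2 × 73,150 × $404 / $37.2)^½ ≈ 1,260.50 → Q = 1,260 units
Ordering: D/Q × S = 73,150/1,260 × $404 = $23,454.44
Holding:  Q/2 × H = 1,260/2 × $37.2 = $23,436.00
Total = $23,454.44 + $23,436.00 = $46,890.44

$46,890.44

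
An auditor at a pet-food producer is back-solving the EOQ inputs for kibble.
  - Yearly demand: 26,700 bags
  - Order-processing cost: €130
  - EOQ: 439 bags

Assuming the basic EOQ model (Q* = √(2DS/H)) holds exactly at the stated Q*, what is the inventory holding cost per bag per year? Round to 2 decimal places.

€36.02

Since Q* = (2DS/H)^½, squaring gives Q*²·H = 2DS.
H = 2DS / Q² = 2 × 26,700 × 130 / 439² = 36.0210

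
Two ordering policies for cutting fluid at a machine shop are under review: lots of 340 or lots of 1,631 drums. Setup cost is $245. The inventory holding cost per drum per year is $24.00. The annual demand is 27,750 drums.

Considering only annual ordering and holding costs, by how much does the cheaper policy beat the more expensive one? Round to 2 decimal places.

$335.87

TC(Q) = (D/Q)S + (Q/2)H
TC(340) = (27,750/340)×245 + (340/2)×24 = $24,076.32
TC(1,631) = (27,750/1,631)×245 + (1,631/2)×24 = $23,740.45
Lots of 1,631 are cheaper by $335.87.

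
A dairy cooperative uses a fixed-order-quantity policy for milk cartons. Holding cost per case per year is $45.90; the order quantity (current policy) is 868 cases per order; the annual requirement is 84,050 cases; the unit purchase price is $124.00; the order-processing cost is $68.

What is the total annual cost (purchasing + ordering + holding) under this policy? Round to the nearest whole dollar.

Annual ordering cost = (D/Q)·S = (84,050/868) × 68 = $6,584.56
Annual holding cost  = (Q/2)·H = (868/2) × 45.9 = $19,920.60
Purchase cost = D·C = 84,050 × 124 = $10,422,200.00
Total = $6,584.56 + $19,920.60 + $10,422,200.00 = $10,448,705.16

$10,448,705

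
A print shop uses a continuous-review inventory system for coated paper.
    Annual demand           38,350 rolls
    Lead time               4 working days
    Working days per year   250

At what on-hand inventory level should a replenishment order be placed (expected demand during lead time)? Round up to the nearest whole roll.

614 rolls

Daily demand d = 38,350 / 250 = 153.400 rolls/day
Demand during lead time = 153.400 × 4 = 613.60
Reorder point = 613.60 → round up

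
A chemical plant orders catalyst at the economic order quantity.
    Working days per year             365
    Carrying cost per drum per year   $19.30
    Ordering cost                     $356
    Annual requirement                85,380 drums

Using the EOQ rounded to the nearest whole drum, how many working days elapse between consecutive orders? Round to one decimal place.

EOQ = √(2DS/H) = √(2 × 85,380 × 356 / 19.3)
    = √(3,149,769.95) ≈ 1,774.76 → Q = 1,775 drums
T = Q/D × 365 days = 1,775/85,380 × 365 = 7.588 days

7.6 days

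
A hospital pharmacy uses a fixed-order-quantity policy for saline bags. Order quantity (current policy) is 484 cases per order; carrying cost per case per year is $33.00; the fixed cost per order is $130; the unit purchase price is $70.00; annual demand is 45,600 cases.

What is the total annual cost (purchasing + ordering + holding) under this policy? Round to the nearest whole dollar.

Orders/yr = 45,600/484 = 94.215; ordering cost = 94.215 × $130 = $12,247.93
Average inventory = 484/2 = 242; holding cost = 242 × $33 = $7,986.00
Purchase cost = D·C = 45,600 × 70 = $3,192,000.00
Total = $12,247.93 + $7,986.00 + $3,192,000.00 = $3,212,233.93

$3,212,234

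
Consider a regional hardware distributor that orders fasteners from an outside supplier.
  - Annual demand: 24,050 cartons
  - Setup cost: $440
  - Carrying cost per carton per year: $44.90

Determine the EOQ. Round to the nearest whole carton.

Optimal lot size Q* = (2 × 24,050 × $440 / $44.9)^½ ≈ 686.56

687 cartons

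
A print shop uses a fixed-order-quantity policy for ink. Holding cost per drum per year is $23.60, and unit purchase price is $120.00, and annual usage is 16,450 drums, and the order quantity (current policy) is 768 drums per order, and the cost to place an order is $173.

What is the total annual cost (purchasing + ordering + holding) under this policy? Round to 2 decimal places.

$1,986,767.93

Orders/yr = 16,450/768 = 21.419; ordering cost = 21.419 × $173 = $3,705.53
Average inventory = 768/2 = 384; holding cost = 384 × $23.6 = $9,062.40
Purchase cost = D·C = 16,450 × 120 = $1,974,000.00
Total = $3,705.53 + $9,062.40 + $1,974,000.00 = $1,986,767.93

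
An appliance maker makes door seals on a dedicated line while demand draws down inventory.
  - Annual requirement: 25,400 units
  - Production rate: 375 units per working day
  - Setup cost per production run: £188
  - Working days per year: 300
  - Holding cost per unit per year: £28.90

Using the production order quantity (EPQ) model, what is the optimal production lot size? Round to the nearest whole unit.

653 units

Daily demand d = 25,400/300 = 84.667; p = 375; 1 − d/p = 0.77422
EPQ = √(2DS / (H(1 − d/p)))
    = √(2 × 25,400 × 188 / (28.9 × 0.77422)) ≈ 653.32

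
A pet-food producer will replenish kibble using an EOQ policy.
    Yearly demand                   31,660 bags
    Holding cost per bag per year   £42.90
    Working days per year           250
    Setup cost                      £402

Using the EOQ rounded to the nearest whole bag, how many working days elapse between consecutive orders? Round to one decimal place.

6.1 days

2DS/H = 2·31,660·402/42.9 = 593,348.25
EOQ = √593,348.25 ≈ 770.29 → Q = 770 bags
T = Q/D × 250 days = 770/31,660 × 250 = 6.080 days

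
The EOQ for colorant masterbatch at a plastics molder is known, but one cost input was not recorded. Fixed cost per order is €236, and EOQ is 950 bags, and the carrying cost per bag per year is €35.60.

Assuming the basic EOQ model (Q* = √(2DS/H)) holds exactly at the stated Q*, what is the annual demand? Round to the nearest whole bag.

From Q* = √(2DS/H) ⇒ Q*² = 2DS/H.
D = Q²H / (2S) = 950² × 35.6 / (2 × 236) = 68,069.92

68,070 bags per year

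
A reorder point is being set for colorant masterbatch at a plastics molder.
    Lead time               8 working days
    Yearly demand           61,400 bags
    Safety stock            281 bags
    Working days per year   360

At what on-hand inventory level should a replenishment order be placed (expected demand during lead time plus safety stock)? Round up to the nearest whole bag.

Daily demand d = 61,400 / 360 = 170.556 bags/day
Demand during lead time = 170.556 × 8 = 1,364.44
Reorder point = 1,364.44 + 281 = 1,645.44 → round up

1,646 bags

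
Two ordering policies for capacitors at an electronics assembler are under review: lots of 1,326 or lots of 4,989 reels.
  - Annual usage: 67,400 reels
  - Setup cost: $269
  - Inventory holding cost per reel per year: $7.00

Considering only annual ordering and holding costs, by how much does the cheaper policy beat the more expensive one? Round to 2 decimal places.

Annual cost at Q: ordering D·S/Q plus holding Q·H/2.
TC(1,326) = (67,400/1,326)×269 + (1,326/2)×7 = $18,314.15
TC(4,989) = (67,400/4,989)×269 + (4,989/2)×7 = $21,095.62
Cheaper: Q = 1,326.  Difference = $2,781.46

$2,781.46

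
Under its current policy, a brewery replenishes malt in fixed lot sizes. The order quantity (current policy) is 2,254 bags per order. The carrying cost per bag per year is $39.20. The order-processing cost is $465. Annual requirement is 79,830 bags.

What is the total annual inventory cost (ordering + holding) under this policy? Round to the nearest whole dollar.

$60,647

Annual ordering cost = (D/Q)·S = (79,830/2,254) × 465 = $16,468.92
Annual holding cost  = (Q/2)·H = (2,254/2) × 39.2 = $44,178.40
Total = $16,468.92 + $44,178.40 = $60,647.32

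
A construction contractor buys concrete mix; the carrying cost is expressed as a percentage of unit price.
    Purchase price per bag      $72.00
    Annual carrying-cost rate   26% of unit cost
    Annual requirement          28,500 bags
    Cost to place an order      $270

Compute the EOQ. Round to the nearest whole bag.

907 bags

Holding cost per bag per year: H = 26% × $72 = $18.7200
Q* = √(2·D·S / H) = √(2·28,500·270 / 18.72) = √822,115.4 ≈ 906.71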